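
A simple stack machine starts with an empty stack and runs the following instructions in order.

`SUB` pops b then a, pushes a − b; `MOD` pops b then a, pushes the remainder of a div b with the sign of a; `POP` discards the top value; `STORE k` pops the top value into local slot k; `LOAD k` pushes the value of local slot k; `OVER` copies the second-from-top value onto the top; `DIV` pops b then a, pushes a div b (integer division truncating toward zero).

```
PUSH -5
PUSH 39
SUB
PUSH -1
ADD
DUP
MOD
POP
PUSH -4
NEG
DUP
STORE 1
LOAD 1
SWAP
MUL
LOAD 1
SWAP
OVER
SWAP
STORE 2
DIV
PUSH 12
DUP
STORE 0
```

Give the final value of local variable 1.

PUSH -5 → [-5]
PUSH 39 → [-5, 39]
SUB     → [-44]
PUSH -1 → [-44, -1]
ADD     → [-45]
DUP     → [-45, -45]
MOD     → [0]
POP     → []
PUSH -4 → [-4]
NEG     → [4]
DUP     → [4, 4]
STORE 1 → [4]
LOAD 1  → [4, 4]
SWAP    → [4, 4]
MUL     → [16]
LOAD 1  → [16, 4]
SWAP    → [4, 16]
OVER    → [4, 16, 4]
SWAP    → [4, 4, 16]
STORE 2 → [4, 4]
DIV     → [1]
PUSH 12 → [1, 12]
DUP     → [1, 12, 12]
STORE 0 → [1, 12]

4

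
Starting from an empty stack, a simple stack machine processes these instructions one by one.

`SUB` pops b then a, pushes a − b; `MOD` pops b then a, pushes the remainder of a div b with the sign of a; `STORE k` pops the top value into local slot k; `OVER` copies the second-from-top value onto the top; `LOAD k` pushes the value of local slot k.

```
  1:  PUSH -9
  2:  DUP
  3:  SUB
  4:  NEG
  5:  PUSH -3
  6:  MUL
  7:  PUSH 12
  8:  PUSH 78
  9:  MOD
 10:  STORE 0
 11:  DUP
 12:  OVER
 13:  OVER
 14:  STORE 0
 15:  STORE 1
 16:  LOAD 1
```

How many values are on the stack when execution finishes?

3

PUSH -9 -> [-9]
DUP     -> [-9, -9]
SUB     -> [0]
NEG     -> [0]
PUSH -3 -> [0, -3]
MUL     -> [0]
PUSH 12 -> [0, 12]
PUSH 78 -> [0, 12, 78]
MOD     -> [0, 12]
STORE 0 -> [0]
DUP     -> [0, 0]
OVER    -> [0, 0, 0]
OVER    -> [0, 0, 0, 0]
STORE 0 -> [0, 0, 0]
STORE 1 -> [0, 0]
LOAD 1  -> [0, 0, 0]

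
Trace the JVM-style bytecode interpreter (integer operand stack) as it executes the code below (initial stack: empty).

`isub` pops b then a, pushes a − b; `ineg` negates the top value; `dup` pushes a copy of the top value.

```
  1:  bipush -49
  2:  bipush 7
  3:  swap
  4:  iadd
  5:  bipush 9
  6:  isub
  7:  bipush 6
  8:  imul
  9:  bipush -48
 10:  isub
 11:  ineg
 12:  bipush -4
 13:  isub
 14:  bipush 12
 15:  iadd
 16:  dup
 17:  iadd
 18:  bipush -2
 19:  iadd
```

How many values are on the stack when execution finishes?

1

bipush -49 : -49
bipush 7   : -49 7
swap       : 7 -49
iadd       : -42
bipush 9   : -42 9
isub       : -51
bipush 6   : -51 6
imul       : -306
bipush -48 : -306 -48
isub       : -258
ineg       : 258
bipush -4  : 258 -4
isub       : 262
bipush 12  : 262 12
iadd       : 274
dup        : 274 274
iadd       : 548
bipush -2  : 548 -2
iadd       : 546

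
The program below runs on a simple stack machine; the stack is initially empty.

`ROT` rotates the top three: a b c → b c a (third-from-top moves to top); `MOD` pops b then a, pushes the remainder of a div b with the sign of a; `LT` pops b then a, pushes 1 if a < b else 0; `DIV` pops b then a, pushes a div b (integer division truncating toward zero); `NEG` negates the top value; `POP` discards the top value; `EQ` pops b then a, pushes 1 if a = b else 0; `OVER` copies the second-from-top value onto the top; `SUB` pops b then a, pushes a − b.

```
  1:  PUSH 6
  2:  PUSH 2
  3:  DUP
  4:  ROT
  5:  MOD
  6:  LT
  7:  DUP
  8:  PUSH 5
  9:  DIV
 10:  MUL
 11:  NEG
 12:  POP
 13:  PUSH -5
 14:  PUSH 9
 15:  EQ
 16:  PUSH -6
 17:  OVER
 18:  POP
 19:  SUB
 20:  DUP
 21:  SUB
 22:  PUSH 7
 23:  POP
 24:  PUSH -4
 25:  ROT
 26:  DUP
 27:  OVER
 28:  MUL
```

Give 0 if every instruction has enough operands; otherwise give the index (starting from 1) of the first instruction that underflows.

PUSH 6   [6]
PUSH 2   [6, 2]
DUP      [6, 2, 2]
ROT      [2, 2, 6]
MOD      [2, 2]
LT       [0]
DUP      [0, 0]
PUSH 5   [0, 0, 5]
DIV      [0, 0]
MUL      [0]
NEG      [0]
POP      []
PUSH -5  [-5]
PUSH 9   [-5, 9]
EQ       [0]
PUSH -6  [0, -6]
OVER     [0, -6, 0]
POP      [0, -6]
SUB      [6]
DUP      [6, 6]
SUB      [0]
PUSH 7   [0, 7]
POP      [0]
PUSH -4  [0, -4]
ROT  — needs 3 operands, stack has 2 → underflow

25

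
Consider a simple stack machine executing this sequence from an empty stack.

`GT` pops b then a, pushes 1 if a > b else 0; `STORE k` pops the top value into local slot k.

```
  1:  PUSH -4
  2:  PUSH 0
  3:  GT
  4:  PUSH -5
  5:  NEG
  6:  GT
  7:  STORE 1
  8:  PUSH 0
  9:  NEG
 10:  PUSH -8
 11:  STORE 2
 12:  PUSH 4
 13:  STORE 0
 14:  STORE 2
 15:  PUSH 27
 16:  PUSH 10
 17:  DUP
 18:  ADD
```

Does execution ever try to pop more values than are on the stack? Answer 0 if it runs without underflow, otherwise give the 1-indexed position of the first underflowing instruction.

PUSH -4 : [-4]
PUSH 0  : [-4, 0]
GT      : [0]
PUSH -5 : [0, -5]
NEG     : [0, 5]
GT      : [0]
STORE 1 : []
PUSH 0  : [0]
NEG     : [0]
PUSH -8 : [0, -8]
STORE 2 : [0]
PUSH 4  : [0, 4]
STORE 0 : [0]
STORE 2 : []
PUSH 27 : [27]
PUSH 10 : [27, 10]
DUP     : [27, 10, 10]
ADD     : [27, 20]

0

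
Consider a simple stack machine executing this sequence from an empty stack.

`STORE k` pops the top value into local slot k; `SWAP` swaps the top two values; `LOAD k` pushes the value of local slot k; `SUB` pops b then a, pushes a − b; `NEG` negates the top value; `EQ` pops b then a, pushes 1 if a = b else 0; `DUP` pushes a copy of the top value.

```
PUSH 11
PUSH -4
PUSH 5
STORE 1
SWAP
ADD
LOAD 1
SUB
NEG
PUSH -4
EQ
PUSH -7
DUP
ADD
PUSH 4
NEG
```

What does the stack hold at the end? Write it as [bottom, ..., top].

PUSH 11 -> [11]
PUSH -4 -> [11, -4]
PUSH 5  -> [11, -4, 5]
STORE 1 -> [11, -4]
SWAP    -> [-4, 11]
ADD     -> [7]
LOAD 1  -> [7, 5]
SUB     -> [2]
NEG     -> [-2]
PUSH -4 -> [-2, -4]
EQ      -> [0]
PUSH -7 -> [0, -7]
DUP     -> [0, -7, -7]
ADD     -> [0, -14]
PUSH 4  -> [0, -14, 4]
NEG     -> [0, -14, -4]

[0, -14, -4]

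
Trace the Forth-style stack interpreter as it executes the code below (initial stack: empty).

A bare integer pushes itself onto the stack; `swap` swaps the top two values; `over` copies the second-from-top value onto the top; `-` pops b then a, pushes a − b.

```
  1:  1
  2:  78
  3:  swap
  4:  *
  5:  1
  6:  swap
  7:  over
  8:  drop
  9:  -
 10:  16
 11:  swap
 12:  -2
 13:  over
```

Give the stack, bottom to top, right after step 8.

1    -> 1
78   -> 1 78
swap -> 78 1
*    -> 78
1    -> 78 1
swap -> 1 78
over -> 1 78 1
drop -> 1 78

[1, 78]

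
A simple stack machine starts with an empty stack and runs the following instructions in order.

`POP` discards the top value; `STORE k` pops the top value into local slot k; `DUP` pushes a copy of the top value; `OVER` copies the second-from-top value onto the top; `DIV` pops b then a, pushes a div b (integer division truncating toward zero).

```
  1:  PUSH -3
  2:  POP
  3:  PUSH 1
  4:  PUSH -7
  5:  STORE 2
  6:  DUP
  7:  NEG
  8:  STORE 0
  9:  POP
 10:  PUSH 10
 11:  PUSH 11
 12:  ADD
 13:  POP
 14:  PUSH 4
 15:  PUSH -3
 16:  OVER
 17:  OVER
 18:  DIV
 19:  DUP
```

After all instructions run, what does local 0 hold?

-1

PUSH -3 : [-3]
POP     : []
PUSH 1  : [1]
PUSH -7 : [1, -7]
STORE 2 : [1]
DUP     : [1, 1]
NEG     : [1, -1]
STORE 0 : [1]
POP     : []
PUSH 10 : [10]
PUSH 11 : [10, 11]
ADD     : [21]
POP     : []
PUSH 4  : [4]
PUSH -3 : [4, -3]
OVER    : [4, -3, 4]
OVER    : [4, -3, 4, -3]
DIV     : [4, -3, -1]
DUP     : [4, -3, -1, -1]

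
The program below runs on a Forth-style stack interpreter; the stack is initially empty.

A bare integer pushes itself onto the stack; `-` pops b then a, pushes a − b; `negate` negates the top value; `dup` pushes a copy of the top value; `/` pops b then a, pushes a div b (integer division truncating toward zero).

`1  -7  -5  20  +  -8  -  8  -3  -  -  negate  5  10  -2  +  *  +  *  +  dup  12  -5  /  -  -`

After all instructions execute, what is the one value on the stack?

1       [1]
-7      [1, -7]
-5      [1, -7, -5]
20      [1, -7, -5, 20]
+       [1, -7, 15]
-8      [1, -7, 15, -8]
-       [1, -7, 23]
8       [1, -7, 23, 8]
-3      [1, -7, 23, 8, -3]
-       [1, -7, 23, 11]
-       [1, -7, 12]
negate  [1, -7, -12]
5       [1, -7, -12, 5]
10      [1, -7, -12, 5, 10]
-2      [1, -7, -12, 5, 10, -2]
+       [1, -7, -12, 5, 8]
*       [1, -7, -12, 40]
+       [1, -7, 28]
*       [1, -196]
+       [-195]
dup     [-195, -195]
12      [-195, -195, 12]
-5      [-195, -195, 12, -5]
/       [-195, -195, -2]
-       [-195, -193]
-       [-2]

-2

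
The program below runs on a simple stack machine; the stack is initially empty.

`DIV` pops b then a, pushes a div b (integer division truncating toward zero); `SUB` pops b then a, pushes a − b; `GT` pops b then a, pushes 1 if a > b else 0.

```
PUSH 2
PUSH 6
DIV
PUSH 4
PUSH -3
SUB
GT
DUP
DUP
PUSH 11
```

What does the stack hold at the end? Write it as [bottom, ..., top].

[0, 0, 0, 11]

PUSH 2   [2]
PUSH 6   [2, 6]
DIV      [0]
PUSH 4   [0, 4]
PUSH -3  [0, 4, -3]
SUB      [0, 7]
GT       [0]
DUP      [0, 0]
DUP      [0, 0, 0]
PUSH 11  [0, 0, 0, 11]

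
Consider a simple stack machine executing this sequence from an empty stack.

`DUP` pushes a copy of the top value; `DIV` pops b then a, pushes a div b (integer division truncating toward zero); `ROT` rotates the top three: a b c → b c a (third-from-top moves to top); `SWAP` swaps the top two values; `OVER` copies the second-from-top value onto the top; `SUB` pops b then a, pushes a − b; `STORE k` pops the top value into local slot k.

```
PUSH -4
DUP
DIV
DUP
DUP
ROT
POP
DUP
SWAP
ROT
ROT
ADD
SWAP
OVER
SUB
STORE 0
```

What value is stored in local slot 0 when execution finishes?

-1

PUSH -4 -> [-4]
DUP     -> [-4, -4]
DIV     -> [1]
DUP     -> [1, 1]
DUP     -> [1, 1, 1]
ROT     -> [1, 1, 1]
POP     -> [1, 1]
DUP     -> [1, 1, 1]
SWAP    -> [1, 1, 1]
ROT     -> [1, 1, 1]
ROT     -> [1, 1, 1]
ADD     -> [1, 2]
SWAP    -> [2, 1]
OVER    -> [2, 1, 2]
SUB     -> [2, -1]
STORE 0 -> [2]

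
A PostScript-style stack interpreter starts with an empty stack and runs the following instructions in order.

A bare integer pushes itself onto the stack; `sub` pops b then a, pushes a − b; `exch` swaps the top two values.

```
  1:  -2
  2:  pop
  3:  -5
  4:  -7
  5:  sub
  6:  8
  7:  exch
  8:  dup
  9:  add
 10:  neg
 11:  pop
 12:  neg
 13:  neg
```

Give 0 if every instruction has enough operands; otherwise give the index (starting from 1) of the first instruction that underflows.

0

-2   -> [-2]
pop  -> []
-5   -> [-5]
-7   -> [-5, -7]
sub  -> [2]
8    -> [2, 8]
exch -> [8, 2]
dup  -> [8, 2, 2]
add  -> [8, 4]
neg  -> [8, -4]
pop  -> [8]
neg  -> [-8]
neg  -> [8]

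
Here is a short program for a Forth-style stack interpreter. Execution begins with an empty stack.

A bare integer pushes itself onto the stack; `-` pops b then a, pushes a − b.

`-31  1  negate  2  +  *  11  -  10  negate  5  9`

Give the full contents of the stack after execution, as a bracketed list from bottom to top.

-31    -> [-31]
1      -> [-31, 1]
negate -> [-31, -1]
2      -> [-31, -1, 2]
+      -> [-31, 1]
*      -> [-31]
11     -> [-31, 11]
-      -> [-42]
10     -> [-42, 10]
negate -> [-42, -10]
5      -> [-42, -10, 5]
9      -> [-42, -10, 5, 9]

[-42, -10, 5, 9]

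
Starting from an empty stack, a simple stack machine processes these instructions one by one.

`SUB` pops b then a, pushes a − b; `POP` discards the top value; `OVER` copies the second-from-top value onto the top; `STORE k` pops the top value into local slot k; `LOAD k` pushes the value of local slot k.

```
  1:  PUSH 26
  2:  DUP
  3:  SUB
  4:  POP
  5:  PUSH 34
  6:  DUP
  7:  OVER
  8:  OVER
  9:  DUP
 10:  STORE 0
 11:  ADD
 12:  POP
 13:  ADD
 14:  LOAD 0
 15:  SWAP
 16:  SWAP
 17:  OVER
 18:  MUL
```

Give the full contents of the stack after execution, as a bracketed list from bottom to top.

[68, 2312]

PUSH 26 -> [26]
DUP     -> [26, 26]
SUB     -> [0]
POP     -> []
PUSH 34 -> [34]
DUP     -> [34, 34]
OVER    -> [34, 34, 34]
OVER    -> [34, 34, 34, 34]
DUP     -> [34, 34, 34, 34, 34]
STORE 0 -> [34, 34, 34, 34]
ADD     -> [34, 34, 68]
POP     -> [34, 34]
ADD     -> [68]
LOAD 0  -> [68, 34]
SWAP    -> [34, 68]
SWAP    -> [68, 34]
OVER    -> [68, 34, 68]
MUL     -> [68, 2312]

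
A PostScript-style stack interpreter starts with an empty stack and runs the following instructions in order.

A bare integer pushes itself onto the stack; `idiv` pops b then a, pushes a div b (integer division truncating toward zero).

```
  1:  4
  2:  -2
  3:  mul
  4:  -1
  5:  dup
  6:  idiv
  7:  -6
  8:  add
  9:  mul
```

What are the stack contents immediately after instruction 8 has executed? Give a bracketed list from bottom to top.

4    -> 4
-2   -> 4 -2
mul  -> -8
-1   -> -8 -1
dup  -> -8 -1 -1
idiv -> -8 1
-6   -> -8 1 -6
add  -> -8 -5

[-8, -5]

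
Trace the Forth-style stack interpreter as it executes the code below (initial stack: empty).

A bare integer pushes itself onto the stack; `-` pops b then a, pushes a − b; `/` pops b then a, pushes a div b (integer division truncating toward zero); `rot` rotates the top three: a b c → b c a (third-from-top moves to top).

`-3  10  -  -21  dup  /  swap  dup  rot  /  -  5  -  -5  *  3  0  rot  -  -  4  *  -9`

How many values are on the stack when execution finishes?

-3   -> -3
10   -> -3 10
-    -> -13
-21  -> -13 -21
dup  -> -13 -21 -21
/    -> -13 1
swap -> 1 -13
dup  -> 1 -13 -13
rot  -> -13 -13 1
/    -> -13 -13
-    -> 0
5    -> 0 5
-    -> -5
-5   -> -5 -5
*    -> 25
3    -> 25 3
0    -> 25 3 0
rot  -> 3 0 25
-    -> 3 -25
-    -> 28
4    -> 28 4
*    -> 112
-9   -> 112 -9

2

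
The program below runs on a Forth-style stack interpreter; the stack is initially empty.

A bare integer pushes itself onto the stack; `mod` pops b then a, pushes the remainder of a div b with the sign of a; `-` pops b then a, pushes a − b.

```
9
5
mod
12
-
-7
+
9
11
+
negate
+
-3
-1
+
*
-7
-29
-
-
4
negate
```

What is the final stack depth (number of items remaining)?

9      → [9]
5      → [9, 5]
mod    → [4]
12     → [4, 12]
-      → [-8]
-7     → [-8, -7]
+      → [-15]
9      → [-15, 9]
11     → [-15, 9, 11]
+      → [-15, 20]
negate → [-15, -20]
+      → [-35]
-3     → [-35, -3]
-1     → [-35, -3, -1]
+      → [-35, -4]
*      → [140]
-7     → [140, -7]
-29    → [140, -7, -29]
-      → [140, 22]
-      → [118]
4      → [118, 4]
negate → [118, -4]

2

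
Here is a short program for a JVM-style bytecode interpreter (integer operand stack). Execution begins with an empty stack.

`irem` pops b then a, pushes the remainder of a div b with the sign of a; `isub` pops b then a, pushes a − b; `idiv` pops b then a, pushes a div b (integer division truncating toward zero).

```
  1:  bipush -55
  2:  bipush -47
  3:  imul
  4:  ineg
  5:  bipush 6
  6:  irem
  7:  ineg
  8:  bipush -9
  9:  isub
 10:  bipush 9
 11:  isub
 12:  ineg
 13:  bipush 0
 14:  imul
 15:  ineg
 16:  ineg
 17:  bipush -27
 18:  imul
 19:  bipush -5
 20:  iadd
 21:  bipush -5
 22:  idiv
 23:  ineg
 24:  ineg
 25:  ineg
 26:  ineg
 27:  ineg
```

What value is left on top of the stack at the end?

bipush -55 : [-55]
bipush -47 : [-55, -47]
imul       : [2585]
ineg       : [-2585]
bipush 6   : [-2585, 6]
irem       : [-5]
ineg       : [5]
bipush -9  : [5, -9]
isub       : [14]
bipush 9   : [14, 9]
isub       : [5]
ineg       : [-5]
bipush 0   : [-5, 0]
imul       : [0]
ineg       : [0]
ineg       : [0]
bipush -27 : [0, -27]
imul       : [0]
bipush -5  : [0, -5]
iadd       : [-5]
bipush -5  : [-5, -5]
idiv       : [1]
ineg       : [-1]
ineg       : [1]
ineg       : [-1]
ineg       : [1]
ineg       : [-1]

-1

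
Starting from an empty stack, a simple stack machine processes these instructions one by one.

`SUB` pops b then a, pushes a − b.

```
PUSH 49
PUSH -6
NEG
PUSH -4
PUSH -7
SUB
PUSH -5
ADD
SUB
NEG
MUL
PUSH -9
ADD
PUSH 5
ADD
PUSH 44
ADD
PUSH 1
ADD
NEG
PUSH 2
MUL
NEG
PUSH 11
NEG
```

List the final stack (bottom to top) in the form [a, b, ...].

[-702, -11]

PUSH 49 → [49]
PUSH -6 → [49, -6]
NEG     → [49, 6]
PUSH -4 → [49, 6, -4]
PUSH -7 → [49, 6, -4, -7]
SUB     → [49, 6, 3]
PUSH -5 → [49, 6, 3, -5]
ADD     → [49, 6, -2]
SUB     → [49, 8]
NEG     → [49, -8]
MUL     → [-392]
PUSH -9 → [-392, -9]
ADD     → [-401]
PUSH 5  → [-401, 5]
ADD     → [-396]
PUSH 44 → [-396, 44]
ADD     → [-352]
PUSH 1  → [-352, 1]
ADD     → [-351]
NEG     → [351]
PUSH 2  → [351, 2]
MUL     → [702]
NEG     → [-702]
PUSH 11 → [-702, 11]
NEG     → [-702, -11]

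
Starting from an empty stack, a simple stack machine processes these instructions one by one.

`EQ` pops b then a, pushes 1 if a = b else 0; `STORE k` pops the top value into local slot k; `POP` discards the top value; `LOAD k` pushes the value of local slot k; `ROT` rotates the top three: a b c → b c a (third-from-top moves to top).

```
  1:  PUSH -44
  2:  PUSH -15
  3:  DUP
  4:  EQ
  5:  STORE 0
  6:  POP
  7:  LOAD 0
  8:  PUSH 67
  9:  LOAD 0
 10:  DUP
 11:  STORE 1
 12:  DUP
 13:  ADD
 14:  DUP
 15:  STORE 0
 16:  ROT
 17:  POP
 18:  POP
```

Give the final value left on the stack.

PUSH -44 → [-44]
PUSH -15 → [-44, -15]
DUP      → [-44, -15, -15]
EQ       → [-44, 1]
STORE 0  → [-44]
POP      → []
LOAD 0   → [1]
PUSH 67  → [1, 67]
LOAD 0   → [1, 67, 1]
DUP      → [1, 67, 1, 1]
STORE 1  → [1, 67, 1]
DUP      → [1, 67, 1, 1]
ADD      → [1, 67, 2]
DUP      → [1, 67, 2, 2]
STORE 0  → [1, 67, 2]
ROT      → [67, 2, 1]
POP      → [67, 2]
POP      → [67]

67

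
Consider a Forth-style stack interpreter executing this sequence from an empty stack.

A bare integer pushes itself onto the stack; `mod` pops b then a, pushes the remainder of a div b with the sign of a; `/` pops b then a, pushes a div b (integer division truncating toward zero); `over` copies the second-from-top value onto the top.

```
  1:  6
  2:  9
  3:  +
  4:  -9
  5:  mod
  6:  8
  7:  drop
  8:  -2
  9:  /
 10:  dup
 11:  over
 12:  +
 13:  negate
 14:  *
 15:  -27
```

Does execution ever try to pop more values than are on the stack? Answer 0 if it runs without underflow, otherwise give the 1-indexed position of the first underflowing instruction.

6      → [6]
9      → [6, 9]
+      → [15]
-9     → [15, -9]
mod    → [6]
8      → [6, 8]
drop   → [6]
-2     → [6, -2]
/      → [-3]
dup    → [-3, -3]
over   → [-3, -3, -3]
+      → [-3, -6]
negate → [-3, 6]
*      → [-18]
-27    → [-18, -27]

0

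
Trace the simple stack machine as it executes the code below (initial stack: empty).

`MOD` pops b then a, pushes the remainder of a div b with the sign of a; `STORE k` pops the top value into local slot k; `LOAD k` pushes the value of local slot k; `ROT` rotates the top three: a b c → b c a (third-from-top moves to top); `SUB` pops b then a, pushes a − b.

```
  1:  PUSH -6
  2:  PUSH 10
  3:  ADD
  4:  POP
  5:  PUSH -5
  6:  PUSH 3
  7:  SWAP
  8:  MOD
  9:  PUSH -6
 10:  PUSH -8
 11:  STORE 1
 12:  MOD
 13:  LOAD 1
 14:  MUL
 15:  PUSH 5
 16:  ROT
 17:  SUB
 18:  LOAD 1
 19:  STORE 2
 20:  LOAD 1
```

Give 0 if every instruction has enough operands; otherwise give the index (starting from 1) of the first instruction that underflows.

16

PUSH -6 → -6
PUSH 10 → -6 10
ADD     → 4
POP     → (empty)
PUSH -5 → -5
PUSH 3  → -5 3
SWAP    → 3 -5
MOD     → 3
PUSH -6 → 3 -6
PUSH -8 → 3 -6 -8
STORE 1 → 3 -6
MOD     → 3
LOAD 1  → 3 -8
MUL     → -24
PUSH 5  → -24 5
ROT  — needs 3 operands, stack has 2 → underflow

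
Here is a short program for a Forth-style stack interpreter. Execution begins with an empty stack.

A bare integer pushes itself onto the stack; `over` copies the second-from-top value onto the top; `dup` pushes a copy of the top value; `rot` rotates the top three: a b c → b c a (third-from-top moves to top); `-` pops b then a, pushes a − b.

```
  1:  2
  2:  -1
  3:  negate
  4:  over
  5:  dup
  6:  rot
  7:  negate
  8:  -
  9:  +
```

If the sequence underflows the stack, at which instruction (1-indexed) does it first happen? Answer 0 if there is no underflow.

2      -> 2
-1     -> 2 -1
negate -> 2 1
over   -> 2 1 2
dup    -> 2 1 2 2
rot    -> 2 2 2 1
negate -> 2 2 2 -1
-      -> 2 2 3
+      -> 2 5

0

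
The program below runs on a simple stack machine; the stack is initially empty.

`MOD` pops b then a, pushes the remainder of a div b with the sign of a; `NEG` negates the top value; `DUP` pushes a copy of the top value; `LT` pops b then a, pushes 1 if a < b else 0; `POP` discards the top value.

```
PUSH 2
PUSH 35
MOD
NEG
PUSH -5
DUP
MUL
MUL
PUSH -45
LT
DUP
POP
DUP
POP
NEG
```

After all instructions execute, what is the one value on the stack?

-1

PUSH 2   : 2
PUSH 35  : 2 35
MOD      : 2
NEG      : -2
PUSH -5  : -2 -5
DUP      : -2 -5 -5
MUL      : -2 25
MUL      : -50
PUSH -45 : -50 -45
LT       : 1
DUP      : 1 1
POP      : 1
DUP      : 1 1
POP      : 1
NEG      : -1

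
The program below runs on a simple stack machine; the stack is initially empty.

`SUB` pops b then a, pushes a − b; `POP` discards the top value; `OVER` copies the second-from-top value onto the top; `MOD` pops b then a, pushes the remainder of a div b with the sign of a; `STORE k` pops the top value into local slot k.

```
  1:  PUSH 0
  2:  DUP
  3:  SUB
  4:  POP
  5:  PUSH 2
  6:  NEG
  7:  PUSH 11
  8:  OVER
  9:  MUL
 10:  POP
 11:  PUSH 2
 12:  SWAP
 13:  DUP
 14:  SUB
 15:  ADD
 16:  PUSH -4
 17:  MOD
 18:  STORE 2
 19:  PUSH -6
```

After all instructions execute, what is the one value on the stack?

PUSH 0  -> 0
DUP     -> 0 0
SUB     -> 0
POP     -> (empty)
PUSH 2  -> 2
NEG     -> -2
PUSH 11 -> -2 11
OVER    -> -2 11 -2
MUL     -> -2 -22
POP     -> -2
PUSH 2  -> -2 2
SWAP    -> 2 -2
DUP     -> 2 -2 -2
SUB     -> 2 0
ADD     -> 2
PUSH -4 -> 2 -4
MOD     -> 2
STORE 2 -> (empty)
PUSH -6 -> -6

-6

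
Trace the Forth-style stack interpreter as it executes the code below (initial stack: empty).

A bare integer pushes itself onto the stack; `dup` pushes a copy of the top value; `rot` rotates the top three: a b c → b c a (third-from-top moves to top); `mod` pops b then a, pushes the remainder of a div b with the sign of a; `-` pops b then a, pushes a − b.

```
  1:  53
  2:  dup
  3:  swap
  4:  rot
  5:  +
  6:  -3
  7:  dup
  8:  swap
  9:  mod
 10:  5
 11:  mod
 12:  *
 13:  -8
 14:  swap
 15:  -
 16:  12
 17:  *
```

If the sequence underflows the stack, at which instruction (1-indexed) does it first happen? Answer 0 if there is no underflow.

53   → [53]
dup  → [53, 53]
swap → [53, 53]
rot  — needs 3 operands, stack has 2 → underflow

4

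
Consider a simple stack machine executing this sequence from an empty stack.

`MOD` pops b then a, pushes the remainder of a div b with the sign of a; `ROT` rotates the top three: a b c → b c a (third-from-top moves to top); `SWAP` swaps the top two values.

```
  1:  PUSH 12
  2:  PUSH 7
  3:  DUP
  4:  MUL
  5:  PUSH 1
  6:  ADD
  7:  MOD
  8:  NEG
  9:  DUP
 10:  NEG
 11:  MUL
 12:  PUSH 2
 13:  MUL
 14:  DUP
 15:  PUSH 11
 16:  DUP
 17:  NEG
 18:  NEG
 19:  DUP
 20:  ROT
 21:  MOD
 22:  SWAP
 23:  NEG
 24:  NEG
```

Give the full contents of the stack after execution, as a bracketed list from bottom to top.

[-288, -288, 0, 11]

PUSH 12 : 12
PUSH 7  : 12 7
DUP     : 12 7 7
MUL     : 12 49
PUSH 1  : 12 49 1
ADD     : 12 50
MOD     : 12
NEG     : -12
DUP     : -12 -12
NEG     : -12 12
MUL     : -144
PUSH 2  : -144 2
MUL     : -288
DUP     : -288 -288
PUSH 11 : -288 -288 11
DUP     : -288 -288 11 11
NEG     : -288 -288 11 -11
NEG     : -288 -288 11 11
DUP     : -288 -288 11 11 11
ROT     : -288 -288 11 11 11
MOD     : -288 -288 11 0
SWAP    : -288 -288 0 11
NEG     : -288 -288 0 -11
NEG     : -288 -288 0 11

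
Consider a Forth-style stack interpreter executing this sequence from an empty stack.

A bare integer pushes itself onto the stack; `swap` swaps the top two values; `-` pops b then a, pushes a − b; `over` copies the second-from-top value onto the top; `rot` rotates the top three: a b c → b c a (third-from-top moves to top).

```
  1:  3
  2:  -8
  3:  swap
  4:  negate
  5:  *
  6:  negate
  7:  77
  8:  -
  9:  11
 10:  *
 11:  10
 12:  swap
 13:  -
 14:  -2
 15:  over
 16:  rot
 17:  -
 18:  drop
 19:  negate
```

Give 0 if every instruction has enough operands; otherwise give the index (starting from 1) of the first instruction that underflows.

3       [3]
-8      [3, -8]
swap    [-8, 3]
negate  [-8, -3]
*       [24]
negate  [-24]
77      [-24, 77]
-       [-101]
11      [-101, 11]
*       [-1111]
10      [-1111, 10]
swap    [10, -1111]
-       [1121]
-2      [1121, -2]
over    [1121, -2, 1121]
rot     [-2, 1121, 1121]
-       [-2, 0]
drop    [-2]
negate  [2]

0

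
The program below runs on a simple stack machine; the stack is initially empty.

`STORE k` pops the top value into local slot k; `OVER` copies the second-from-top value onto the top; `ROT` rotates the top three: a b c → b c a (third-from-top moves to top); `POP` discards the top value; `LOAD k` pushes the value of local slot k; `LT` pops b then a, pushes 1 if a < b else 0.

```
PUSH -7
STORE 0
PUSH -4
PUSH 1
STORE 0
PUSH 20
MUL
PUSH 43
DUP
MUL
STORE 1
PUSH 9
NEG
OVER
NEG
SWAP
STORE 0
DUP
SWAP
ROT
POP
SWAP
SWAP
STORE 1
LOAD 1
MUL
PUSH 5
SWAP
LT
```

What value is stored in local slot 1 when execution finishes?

PUSH -7 : -7
STORE 0 : (empty)
PUSH -4 : -4
PUSH 1  : -4 1
STORE 0 : -4
PUSH 20 : -4 20
MUL     : -80
PUSH 43 : -80 43
DUP     : -80 43 43
MUL     : -80 1849
STORE 1 : -80
PUSH 9  : -80 9
NEG     : -80 -9
OVER    : -80 -9 -80
NEG     : -80 -9 80
SWAP    : -80 80 -9
STORE 0 : -80 80
DUP     : -80 80 80
SWAP    : -80 80 80
ROT     : 80 80 -80
POP     : 80 80
SWAP    : 80 80
SWAP    : 80 80
STORE 1 : 80
LOAD 1  : 80 80
MUL     : 6400
PUSH 5  : 6400 5
SWAP    : 5 6400
LT      : 1

80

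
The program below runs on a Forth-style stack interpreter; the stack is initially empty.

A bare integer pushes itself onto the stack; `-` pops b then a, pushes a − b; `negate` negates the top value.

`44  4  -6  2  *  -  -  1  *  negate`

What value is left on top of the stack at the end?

44     -> 44
4      -> 44 4
-6     -> 44 4 -6
2      -> 44 4 -6 2
*      -> 44 4 -12
-      -> 44 16
-      -> 28
1      -> 28 1
*      -> 28
negate -> -28

-28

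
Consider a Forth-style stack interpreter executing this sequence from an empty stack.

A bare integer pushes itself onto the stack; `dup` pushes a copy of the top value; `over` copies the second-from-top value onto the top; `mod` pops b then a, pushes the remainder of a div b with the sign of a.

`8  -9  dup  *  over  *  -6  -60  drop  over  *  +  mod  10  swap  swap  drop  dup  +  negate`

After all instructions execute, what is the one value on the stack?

-16

8      -> [8]
-9     -> [8, -9]
dup    -> [8, -9, -9]
*      -> [8, 81]
over   -> [8, 81, 8]
*      -> [8, 648]
-6     -> [8, 648, -6]
-60    -> [8, 648, -6, -60]
drop   -> [8, 648, -6]
over   -> [8, 648, -6, 648]
*      -> [8, 648, -3888]
+      -> [8, -3240]
mod    -> [8]
10     -> [8, 10]
swap   -> [10, 8]
swap   -> [8, 10]
drop   -> [8]
dup    -> [8, 8]
+      -> [16]
negate -> [-16]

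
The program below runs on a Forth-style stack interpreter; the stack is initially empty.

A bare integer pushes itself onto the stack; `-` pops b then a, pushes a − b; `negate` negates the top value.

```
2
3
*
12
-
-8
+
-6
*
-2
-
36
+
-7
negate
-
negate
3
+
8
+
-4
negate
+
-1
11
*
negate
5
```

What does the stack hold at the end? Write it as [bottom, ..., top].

[-100, 11, 5]

2      : [2]
3      : [2, 3]
*      : [6]
12     : [6, 12]
-      : [-6]
-8     : [-6, -8]
+      : [-14]
-6     : [-14, -6]
*      : [84]
-2     : [84, -2]
-      : [86]
36     : [86, 36]
+      : [122]
-7     : [122, -7]
negate : [122, 7]
-      : [115]
negate : [-115]
3      : [-115, 3]
+      : [-112]
8      : [-112, 8]
+      : [-104]
-4     : [-104, -4]
negate : [-104, 4]
+      : [-100]
-1     : [-100, -1]
11     : [-100, -1, 11]
*      : [-100, -11]
negate : [-100, 11]
5      : [-100, 11, 5]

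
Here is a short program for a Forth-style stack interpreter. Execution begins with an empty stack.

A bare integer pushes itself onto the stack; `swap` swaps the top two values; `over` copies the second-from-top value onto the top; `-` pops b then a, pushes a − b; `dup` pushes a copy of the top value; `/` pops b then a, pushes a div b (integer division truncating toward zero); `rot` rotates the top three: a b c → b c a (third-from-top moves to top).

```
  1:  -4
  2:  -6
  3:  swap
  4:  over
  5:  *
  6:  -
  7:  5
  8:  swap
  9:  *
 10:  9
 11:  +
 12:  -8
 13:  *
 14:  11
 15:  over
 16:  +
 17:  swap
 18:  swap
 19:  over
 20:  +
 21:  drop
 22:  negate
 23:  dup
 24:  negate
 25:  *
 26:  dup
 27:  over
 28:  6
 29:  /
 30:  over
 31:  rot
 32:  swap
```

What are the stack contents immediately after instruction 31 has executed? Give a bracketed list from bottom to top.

-4     → [-4]
-6     → [-4, -6]
swap   → [-6, -4]
over   → [-6, -4, -6]
*      → [-6, 24]
-      → [-30]
5      → [-30, 5]
swap   → [5, -30]
*      → [-150]
9      → [-150, 9]
+      → [-141]
-8     → [-141, -8]
*      → [1128]
11     → [1128, 11]
over   → [1128, 11, 1128]
+      → [1128, 1139]
swap   → [1139, 1128]
swap   → [1128, 1139]
over   → [1128, 1139, 1128]
+      → [1128, 2267]
drop   → [1128]
negate → [-1128]
dup    → [-1128, -1128]
negate → [-1128, 1128]
*      → [-1272384]
dup    → [-1272384, -1272384]
over   → [-1272384, -1272384, -1272384]
6      → [-1272384, -1272384, -1272384, 6]
/      → [-1272384, -1272384, -212064]
over   → [-1272384, -1272384, -212064, -1272384]
rot    → [-1272384, -212064, -1272384, -1272384]

[-1272384, -212064, -1272384, -1272384]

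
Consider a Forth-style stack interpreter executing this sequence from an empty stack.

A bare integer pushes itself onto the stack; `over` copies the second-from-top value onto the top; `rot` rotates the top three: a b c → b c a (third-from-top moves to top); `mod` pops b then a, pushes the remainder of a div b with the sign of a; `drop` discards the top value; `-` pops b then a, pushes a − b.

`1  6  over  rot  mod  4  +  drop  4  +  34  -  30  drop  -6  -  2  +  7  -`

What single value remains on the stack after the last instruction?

1    : 1
6    : 1 6
over : 1 6 1
rot  : 6 1 1
mod  : 6 0
4    : 6 0 4
+    : 6 4
drop : 6
4    : 6 4
+    : 10
34   : 10 34
-    : -24
30   : -24 30
drop : -24
-6   : -24 -6
-    : -18
2    : -18 2
+    : -16
7    : -16 7
-    : -23

-23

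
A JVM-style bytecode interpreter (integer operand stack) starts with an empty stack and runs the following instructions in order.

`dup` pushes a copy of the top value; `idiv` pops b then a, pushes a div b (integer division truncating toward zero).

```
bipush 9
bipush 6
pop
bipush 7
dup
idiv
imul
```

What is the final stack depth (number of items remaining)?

1

bipush 9 → 9
bipush 6 → 9 6
pop      → 9
bipush 7 → 9 7
dup      → 9 7 7
idiv     → 9 1
imul     → 9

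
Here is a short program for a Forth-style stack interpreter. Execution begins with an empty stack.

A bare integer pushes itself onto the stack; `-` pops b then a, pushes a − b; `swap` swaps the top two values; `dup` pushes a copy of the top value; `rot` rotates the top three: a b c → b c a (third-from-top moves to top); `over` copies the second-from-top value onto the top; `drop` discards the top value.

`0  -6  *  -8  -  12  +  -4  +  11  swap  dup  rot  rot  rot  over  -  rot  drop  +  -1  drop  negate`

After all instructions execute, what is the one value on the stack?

-16

0      -> [0]
-6     -> [0, -6]
*      -> [0]
-8     -> [0, -8]
-      -> [8]
12     -> [8, 12]
+      -> [20]
-4     -> [20, -4]
+      -> [16]
11     -> [16, 11]
swap   -> [11, 16]
dup    -> [11, 16, 16]
rot    -> [16, 16, 11]
rot    -> [16, 11, 16]
rot    -> [11, 16, 16]
over   -> [11, 16, 16, 16]
-      -> [11, 16, 0]
rot    -> [16, 0, 11]
drop   -> [16, 0]
+      -> [16]
-1     -> [16, -1]
drop   -> [16]
negate -> [-16]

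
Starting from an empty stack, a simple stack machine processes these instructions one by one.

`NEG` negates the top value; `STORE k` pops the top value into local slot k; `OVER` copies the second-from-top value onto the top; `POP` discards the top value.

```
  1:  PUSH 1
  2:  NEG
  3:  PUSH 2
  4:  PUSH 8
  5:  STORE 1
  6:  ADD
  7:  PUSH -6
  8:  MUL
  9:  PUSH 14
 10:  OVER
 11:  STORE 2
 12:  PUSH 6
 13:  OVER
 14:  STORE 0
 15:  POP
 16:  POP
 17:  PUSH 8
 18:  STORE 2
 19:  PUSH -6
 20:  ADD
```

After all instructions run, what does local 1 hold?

8

PUSH 1  → [1]
NEG     → [-1]
PUSH 2  → [-1, 2]
PUSH 8  → [-1, 2, 8]
STORE 1 → [-1, 2]
ADD     → [1]
PUSH -6 → [1, -6]
MUL     → [-6]
PUSH 14 → [-6, 14]
OVER    → [-6, 14, -6]
STORE 2 → [-6, 14]
PUSH 6  → [-6, 14, 6]
OVER    → [-6, 14, 6, 14]
STORE 0 → [-6, 14, 6]
POP     → [-6, 14]
POP     → [-6]
PUSH 8  → [-6, 8]
STORE 2 → [-6]
PUSH -6 → [-6, -6]
ADD     → [-12]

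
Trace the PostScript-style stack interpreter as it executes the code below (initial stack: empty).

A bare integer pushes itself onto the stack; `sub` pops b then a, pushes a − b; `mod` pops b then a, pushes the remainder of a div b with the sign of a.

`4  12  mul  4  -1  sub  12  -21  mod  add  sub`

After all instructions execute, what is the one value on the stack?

31

4    4
12   4 12
mul  48
4    48 4
-1   48 4 -1
sub  48 5
12   48 5 12
-21  48 5 12 -21
mod  48 5 12
add  48 17
sub  31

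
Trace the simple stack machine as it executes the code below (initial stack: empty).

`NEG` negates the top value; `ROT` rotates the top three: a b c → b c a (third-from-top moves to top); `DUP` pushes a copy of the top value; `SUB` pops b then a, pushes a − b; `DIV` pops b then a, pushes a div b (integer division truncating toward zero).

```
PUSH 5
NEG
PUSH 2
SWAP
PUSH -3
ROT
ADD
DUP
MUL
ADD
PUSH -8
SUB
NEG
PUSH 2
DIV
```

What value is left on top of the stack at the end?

PUSH 5  → [5]
NEG     → [-5]
PUSH 2  → [-5, 2]
SWAP    → [2, -5]
PUSH -3 → [2, -5, -3]
ROT     → [-5, -3, 2]
ADD     → [-5, -1]
DUP     → [-5, -1, -1]
MUL     → [-5, 1]
ADD     → [-4]
PUSH -8 → [-4, -8]
SUB     → [4]
NEG     → [-4]
PUSH 2  → [-4, 2]
DIV     → [-2]

-2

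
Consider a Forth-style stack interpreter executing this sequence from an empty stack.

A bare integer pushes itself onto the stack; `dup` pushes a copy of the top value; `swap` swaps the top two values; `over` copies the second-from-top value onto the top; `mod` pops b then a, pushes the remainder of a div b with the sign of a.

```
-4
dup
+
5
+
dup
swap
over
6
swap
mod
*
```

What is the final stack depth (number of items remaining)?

-4   -> -4
dup  -> -4 -4
+    -> -8
5    -> -8 5
+    -> -3
dup  -> -3 -3
swap -> -3 -3
over -> -3 -3 -3
6    -> -3 -3 -3 6
swap -> -3 -3 6 -3
mod  -> -3 -3 0
*    -> -3 0

2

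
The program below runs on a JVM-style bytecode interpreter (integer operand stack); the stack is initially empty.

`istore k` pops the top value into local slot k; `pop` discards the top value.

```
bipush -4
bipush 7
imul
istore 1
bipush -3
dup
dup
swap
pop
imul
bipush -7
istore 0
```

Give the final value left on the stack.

9

bipush -4  -4
bipush 7   -4 7
imul       -28
istore 1   (empty)
bipush -3  -3
dup        -3 -3
dup        -3 -3 -3
swap       -3 -3 -3
pop        -3 -3
imul       9
bipush -7  9 -7
istore 0   9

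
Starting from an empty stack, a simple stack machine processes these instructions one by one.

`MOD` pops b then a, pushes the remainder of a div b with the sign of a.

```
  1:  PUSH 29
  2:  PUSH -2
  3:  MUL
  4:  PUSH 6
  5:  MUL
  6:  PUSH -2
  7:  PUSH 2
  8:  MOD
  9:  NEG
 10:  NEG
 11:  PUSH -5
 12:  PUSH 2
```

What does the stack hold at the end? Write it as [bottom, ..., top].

PUSH 29 : 29
PUSH -2 : 29 -2
MUL     : -58
PUSH 6  : -58 6
MUL     : -348
PUSH -2 : -348 -2
PUSH 2  : -348 -2 2
MOD     : -348 0
NEG     : -348 0
NEG     : -348 0
PUSH -5 : -348 0 -5
PUSH 2  : -348 0 -5 2

[-348, 0, -5, 2]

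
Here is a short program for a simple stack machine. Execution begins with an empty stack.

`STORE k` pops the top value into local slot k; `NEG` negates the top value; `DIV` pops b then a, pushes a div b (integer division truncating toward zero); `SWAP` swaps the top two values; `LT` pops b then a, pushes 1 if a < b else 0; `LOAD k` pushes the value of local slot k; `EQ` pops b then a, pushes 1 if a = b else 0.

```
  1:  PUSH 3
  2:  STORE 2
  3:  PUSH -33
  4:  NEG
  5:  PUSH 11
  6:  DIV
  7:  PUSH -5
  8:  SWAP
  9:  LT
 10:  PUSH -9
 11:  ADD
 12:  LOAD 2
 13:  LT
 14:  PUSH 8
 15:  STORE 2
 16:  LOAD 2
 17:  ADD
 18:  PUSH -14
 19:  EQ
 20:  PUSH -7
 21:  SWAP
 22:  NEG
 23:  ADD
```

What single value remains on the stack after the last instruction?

PUSH 3    [3]
STORE 2   []
PUSH -33  [-33]
NEG       [33]
PUSH 11   [33, 11]
DIV       [3]
PUSH -5   [3, -5]
SWAP      [-5, 3]
LT        [1]
PUSH -9   [1, -9]
ADD       [-8]
LOAD 2    [-8, 3]
LT        [1]
PUSH 8    [1, 8]
STORE 2   [1]
LOAD 2    [1, 8]
ADD       [9]
PUSH -14  [9, -14]
EQ        [0]
PUSH -7   [0, -7]
SWAP      [-7, 0]
NEG       [-7, 0]
ADD       [-7]

-7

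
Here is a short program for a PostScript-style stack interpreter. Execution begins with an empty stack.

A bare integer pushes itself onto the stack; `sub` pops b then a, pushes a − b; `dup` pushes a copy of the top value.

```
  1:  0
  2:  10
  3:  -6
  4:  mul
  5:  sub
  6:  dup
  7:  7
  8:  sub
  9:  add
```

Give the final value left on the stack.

0   → 0
10  → 0 10
-6  → 0 10 -6
mul → 0 -60
sub → 60
dup → 60 60
7   → 60 60 7
sub → 60 53
add → 113

113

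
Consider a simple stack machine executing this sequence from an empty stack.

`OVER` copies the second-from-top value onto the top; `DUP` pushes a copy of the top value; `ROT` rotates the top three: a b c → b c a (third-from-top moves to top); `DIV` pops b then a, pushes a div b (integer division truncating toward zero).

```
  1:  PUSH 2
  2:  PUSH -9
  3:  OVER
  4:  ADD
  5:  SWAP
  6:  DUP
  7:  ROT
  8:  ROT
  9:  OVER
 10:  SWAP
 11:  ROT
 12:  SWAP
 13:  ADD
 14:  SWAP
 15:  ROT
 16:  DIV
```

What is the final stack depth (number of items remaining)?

PUSH 2  -> 2
PUSH -9 -> 2 -9
OVER    -> 2 -9 2
ADD     -> 2 -7
SWAP    -> -7 2
DUP     -> -7 2 2
ROT     -> 2 2 -7
ROT     -> 2 -7 2
OVER    -> 2 -7 2 -7
SWAP    -> 2 -7 -7 2
ROT     -> 2 -7 2 -7
SWAP    -> 2 -7 -7 2
ADD     -> 2 -7 -5
SWAP    -> 2 -5 -7
ROT     -> -5 -7 2
DIV     -> -5 -3

2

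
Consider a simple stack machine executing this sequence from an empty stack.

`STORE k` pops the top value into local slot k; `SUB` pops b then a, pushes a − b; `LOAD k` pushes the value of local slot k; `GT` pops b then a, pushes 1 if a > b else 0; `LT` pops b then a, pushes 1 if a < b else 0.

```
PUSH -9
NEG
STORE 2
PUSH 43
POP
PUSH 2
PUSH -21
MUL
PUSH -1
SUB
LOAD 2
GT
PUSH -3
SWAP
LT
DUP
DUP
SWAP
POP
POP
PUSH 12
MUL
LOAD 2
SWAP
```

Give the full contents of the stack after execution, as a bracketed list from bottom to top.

PUSH -9  → [-9]
NEG      → [9]
STORE 2  → []
PUSH 43  → [43]
POP      → []
PUSH 2   → [2]
PUSH -21 → [2, -21]
MUL      → [-42]
PUSH -1  → [-42, -1]
SUB      → [-41]
LOAD 2   → [-41, 9]
GT       → [0]
PUSH -3  → [0, -3]
SWAP     → [-3, 0]
LT       → [1]
DUP      → [1, 1]
DUP      → [1, 1, 1]
SWAP     → [1, 1, 1]
POP      → [1, 1]
POP      → [1]
PUSH 12  → [1, 12]
MUL      → [12]
LOAD 2   → [12, 9]
SWAP     → [9, 12]

[9, 12]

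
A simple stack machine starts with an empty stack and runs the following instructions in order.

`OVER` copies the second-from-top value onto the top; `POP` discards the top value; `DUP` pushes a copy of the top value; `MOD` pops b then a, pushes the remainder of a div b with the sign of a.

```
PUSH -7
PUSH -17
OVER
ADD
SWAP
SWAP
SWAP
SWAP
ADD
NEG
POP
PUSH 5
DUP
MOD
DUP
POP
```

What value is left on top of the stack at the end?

0

PUSH -7  -> -7
PUSH -17 -> -7 -17
OVER     -> -7 -17 -7
ADD      -> -7 -24
SWAP     -> -24 -7
SWAP     -> -7 -24
SWAP     -> -24 -7
SWAP     -> -7 -24
ADD      -> -31
NEG      -> 31
POP      -> (empty)
PUSH 5   -> 5
DUP      -> 5 5
MOD      -> 0
DUP      -> 0 0
POP      -> 0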